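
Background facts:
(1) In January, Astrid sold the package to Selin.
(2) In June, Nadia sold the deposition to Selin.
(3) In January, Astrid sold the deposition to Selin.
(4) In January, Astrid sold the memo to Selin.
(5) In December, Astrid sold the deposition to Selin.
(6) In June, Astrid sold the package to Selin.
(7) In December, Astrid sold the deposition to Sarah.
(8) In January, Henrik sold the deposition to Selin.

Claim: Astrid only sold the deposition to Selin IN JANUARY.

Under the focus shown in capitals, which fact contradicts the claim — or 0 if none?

5

The capitals mark "in January" as focus. So "only" rules out other settings, with the rest (Astrid as agent and the deposition as thing and Selin as recipient) as background.
Fact (5) shares the background but differs in setting (in December) — a counterexample.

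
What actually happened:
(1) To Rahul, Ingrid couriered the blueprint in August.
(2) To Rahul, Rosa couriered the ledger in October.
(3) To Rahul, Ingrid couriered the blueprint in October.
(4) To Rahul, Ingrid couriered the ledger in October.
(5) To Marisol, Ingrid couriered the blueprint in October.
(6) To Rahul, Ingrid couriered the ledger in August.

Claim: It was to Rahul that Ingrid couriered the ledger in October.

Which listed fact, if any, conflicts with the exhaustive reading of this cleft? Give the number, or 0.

Focus of the cleft: "Rahul" (the recipient). Presupposed background: same agent, thing, setting (Ingrid / the ledger / in October).
Exhaustivity: Rahul is the only recipient satisfying that background.
No listed fact matches the background with a different recipient. Exhaustivity holds.

0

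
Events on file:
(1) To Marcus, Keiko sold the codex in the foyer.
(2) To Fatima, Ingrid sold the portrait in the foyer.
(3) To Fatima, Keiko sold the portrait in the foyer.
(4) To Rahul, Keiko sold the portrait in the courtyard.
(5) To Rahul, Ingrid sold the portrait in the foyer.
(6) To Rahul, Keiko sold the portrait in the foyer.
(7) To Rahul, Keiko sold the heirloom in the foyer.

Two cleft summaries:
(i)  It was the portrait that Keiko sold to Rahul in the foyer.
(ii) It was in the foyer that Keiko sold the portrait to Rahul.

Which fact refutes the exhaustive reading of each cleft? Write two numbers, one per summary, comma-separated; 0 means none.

(i): focus "the portrait". Looking for same agent, recipient, setting (Keiko / Rahul / in the foyer) with some other thing — fact (7) has the heirloom there. Refuted.
(ii): focus "in the foyer". Looking for same agent, thing, recipient (Keiko / the portrait / Rahul) with some other setting — fact (4) has in the courtyard there. Refuted.

7, 4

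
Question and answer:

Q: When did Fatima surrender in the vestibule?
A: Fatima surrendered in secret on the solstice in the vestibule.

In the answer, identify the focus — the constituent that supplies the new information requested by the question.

on the solstice

The wh-word "when" asks about the time.
In the answer, "Fatima" and "in the vestibule" are given — repeated from the question.
"in secret" is also new, but it specifies the manner, which is not what the question asks about — so it is not the focus.
The constituent filling the time gap is "on the solstice"; that is the focus.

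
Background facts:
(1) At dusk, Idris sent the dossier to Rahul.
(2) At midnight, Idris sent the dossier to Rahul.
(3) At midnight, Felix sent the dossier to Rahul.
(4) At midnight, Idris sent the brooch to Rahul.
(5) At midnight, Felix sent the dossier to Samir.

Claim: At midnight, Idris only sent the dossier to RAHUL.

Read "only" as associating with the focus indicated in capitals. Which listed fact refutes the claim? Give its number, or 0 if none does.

0

Focus (in capitals) is "Rahul" — the recipient. "Only" excludes alternative recipients while holding fixed same agent, thing, setting (Idris / the dossier / at midnight).
No fact matches same agent, thing, setting (Idris / the dossier / at midnight) with a different recipient — every other fact differs on at least one backgrounded slot. So no fact refutes it.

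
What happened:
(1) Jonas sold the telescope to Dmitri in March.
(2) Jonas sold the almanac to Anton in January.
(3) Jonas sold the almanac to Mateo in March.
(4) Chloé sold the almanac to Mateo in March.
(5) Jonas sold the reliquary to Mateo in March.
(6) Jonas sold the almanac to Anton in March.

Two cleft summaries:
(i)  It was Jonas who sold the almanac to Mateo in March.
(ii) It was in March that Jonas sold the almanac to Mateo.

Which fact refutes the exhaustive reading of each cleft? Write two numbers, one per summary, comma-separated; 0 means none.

(i): focus "Jonas". Looking for the almanac as thing and Mateo as recipient and in March as setting with some other agent — fact (4) has Chloé there. Refuted.
(ii): focus "in March". No fact shares Jonas as agent and the almanac as thing and Mateo as recipient with a different setting. 0.

4, 0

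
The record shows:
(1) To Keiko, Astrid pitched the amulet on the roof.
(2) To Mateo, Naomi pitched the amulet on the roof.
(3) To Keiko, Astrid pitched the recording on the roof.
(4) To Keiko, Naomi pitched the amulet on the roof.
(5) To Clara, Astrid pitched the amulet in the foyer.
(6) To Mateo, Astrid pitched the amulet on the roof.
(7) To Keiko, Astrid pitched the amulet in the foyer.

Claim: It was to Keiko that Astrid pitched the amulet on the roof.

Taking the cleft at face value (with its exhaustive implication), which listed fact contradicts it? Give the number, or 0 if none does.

The cleft puts "Keiko" in focus and presupposes the open proposition with Astrid as agent and the amulet as thing and on the roof as setting.
The exhaustive reading says no other recipient fits that background.
Fact (6) shares the background but with recipient = Mateo; exhaustivity is violated.

6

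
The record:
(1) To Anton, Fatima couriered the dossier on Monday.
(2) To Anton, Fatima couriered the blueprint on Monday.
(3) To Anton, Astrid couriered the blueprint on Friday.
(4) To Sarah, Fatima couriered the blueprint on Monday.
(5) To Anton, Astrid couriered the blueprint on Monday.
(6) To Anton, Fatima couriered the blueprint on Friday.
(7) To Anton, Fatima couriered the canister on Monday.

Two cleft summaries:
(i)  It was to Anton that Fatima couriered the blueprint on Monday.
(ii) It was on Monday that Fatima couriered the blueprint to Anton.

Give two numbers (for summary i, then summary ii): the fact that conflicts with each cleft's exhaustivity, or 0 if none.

Summary (i) focuses "Anton" (the recipient); background agent = Fatima, thing = the blueprint, setting = on Monday. Fact (4) matches that background with recipient = Sarah — refutes (i).
Summary (ii) focuses "on Monday" (the setting); background agent = Fatima, thing = the blueprint, recipient = Anton. Fact (6) matches that background with setting = on Friday — refutes (ii).

4, 6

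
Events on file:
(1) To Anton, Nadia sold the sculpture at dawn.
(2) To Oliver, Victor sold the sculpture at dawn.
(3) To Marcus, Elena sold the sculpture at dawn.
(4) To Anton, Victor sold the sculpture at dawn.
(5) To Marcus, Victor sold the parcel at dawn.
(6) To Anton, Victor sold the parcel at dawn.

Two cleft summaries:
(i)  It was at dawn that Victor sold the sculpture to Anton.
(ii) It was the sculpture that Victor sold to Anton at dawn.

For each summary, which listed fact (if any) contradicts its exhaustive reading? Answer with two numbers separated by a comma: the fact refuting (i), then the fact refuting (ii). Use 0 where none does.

(i): focus "at dawn". No fact shares same agent, thing, recipient (Victor / the sculpture / Anton) with a different setting. 0.
(ii): focus "the sculpture". Looking for same agent, recipient, setting (Victor / Anton / at dawn) with some other thing — fact (6) has the parcel there. Refuted.

0, 6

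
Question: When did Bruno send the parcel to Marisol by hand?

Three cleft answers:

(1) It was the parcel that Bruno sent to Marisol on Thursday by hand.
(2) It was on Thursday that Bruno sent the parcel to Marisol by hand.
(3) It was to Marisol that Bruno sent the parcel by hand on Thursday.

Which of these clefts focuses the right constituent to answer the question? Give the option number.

The question word "when" targets the time.
Option (1) clefts "the parcel" — the direct object, not what was asked.
Option (2) clefts "on Thursday" — that matches what the question asks about.
Option (3) clefts "to Marisol" — the recipient, not what was asked.
So the congruent reply is (2).

2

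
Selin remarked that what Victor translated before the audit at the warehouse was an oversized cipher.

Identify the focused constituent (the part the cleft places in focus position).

In a pseudo-cleft "What ... was X", the post-copular constituent X is the focus.
Here the focus is "an oversized cipher". The backgrounded (presupposed) material includes "Victor", "before the audit" and "at the warehouse".

an oversized cipher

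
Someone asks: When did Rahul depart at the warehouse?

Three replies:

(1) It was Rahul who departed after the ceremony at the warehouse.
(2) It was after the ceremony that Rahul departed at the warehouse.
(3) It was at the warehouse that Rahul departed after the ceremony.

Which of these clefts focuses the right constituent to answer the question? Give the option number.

2

The question word "when" targets the time.
Option (1) clefts "Rahul" — the subject (agent), not what was asked.
Option (2) clefts "after the ceremony" — that matches what the question asks about.
Option (3) clefts "at the warehouse" — the location, not what was asked.
So the congruent reply is (2).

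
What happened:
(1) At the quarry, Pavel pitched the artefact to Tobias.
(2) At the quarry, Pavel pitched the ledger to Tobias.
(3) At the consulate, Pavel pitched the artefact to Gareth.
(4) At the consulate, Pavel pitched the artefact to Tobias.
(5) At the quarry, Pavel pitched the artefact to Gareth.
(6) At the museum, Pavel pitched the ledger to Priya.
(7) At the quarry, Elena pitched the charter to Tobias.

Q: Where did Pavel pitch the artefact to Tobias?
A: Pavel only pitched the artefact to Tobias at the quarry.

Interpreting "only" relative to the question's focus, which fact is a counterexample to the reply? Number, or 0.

Answering "Where did ...?" puts focus on the setting — here, "at the quarry".
So "only" ranges over settings; the rest (Pavel as agent and the artefact as thing and Tobias as recipient) is presupposed.
Fact (4) shares the background with a different setting (at the consulate) — counterexample.
(Fact (5) would refute a reading with focus on the recipient — but that is not what the question asks.)

4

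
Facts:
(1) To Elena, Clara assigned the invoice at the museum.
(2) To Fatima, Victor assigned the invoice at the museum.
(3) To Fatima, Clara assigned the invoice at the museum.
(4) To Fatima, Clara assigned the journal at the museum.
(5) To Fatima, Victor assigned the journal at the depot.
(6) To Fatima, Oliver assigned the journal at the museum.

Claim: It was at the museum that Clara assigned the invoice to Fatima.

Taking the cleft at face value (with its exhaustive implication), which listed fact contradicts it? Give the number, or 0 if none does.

The cleft puts "at the museum" in focus and presupposes the open proposition with same agent, thing, recipient (Clara / the invoice / Fatima).
Exhaustivity: at the museum is the only setting satisfying that background.
No listed fact matches the background with a different setting. Exhaustivity holds.

0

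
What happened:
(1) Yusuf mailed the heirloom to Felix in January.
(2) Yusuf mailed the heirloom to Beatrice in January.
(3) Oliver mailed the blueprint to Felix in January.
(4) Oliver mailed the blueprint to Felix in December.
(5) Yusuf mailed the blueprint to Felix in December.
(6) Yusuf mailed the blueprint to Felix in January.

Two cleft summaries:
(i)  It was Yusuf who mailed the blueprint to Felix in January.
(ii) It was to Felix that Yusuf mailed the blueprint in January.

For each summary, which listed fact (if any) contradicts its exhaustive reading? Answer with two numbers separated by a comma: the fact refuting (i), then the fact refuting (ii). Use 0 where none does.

3, 0

(i): focus "Yusuf". Looking for thing = the blueprint, recipient = Felix, setting = in January with some other agent — fact (3) has Oliver there. Refuted.
(ii): focus "Felix". No fact shares agent = Yusuf, thing = the blueprint, setting = in January with a different recipient. 0.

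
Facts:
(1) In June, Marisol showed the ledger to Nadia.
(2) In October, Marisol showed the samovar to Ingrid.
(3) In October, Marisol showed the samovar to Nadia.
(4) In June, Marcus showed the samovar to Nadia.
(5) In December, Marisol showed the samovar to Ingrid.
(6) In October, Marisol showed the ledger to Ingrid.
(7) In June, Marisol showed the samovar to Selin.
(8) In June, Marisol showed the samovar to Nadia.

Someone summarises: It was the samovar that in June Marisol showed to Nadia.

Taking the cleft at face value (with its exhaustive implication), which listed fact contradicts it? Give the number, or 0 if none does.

The cleft puts "the samovar" in focus and presupposes the open proposition with Marisol as agent and Nadia as recipient and in June as setting.
Exhaustivity: the samovar is the only thing satisfying that background.
But fact (1) also has Marisol as agent and Nadia as recipient and in June as setting, with thing = the ledger — so the exhaustive reading fails.

1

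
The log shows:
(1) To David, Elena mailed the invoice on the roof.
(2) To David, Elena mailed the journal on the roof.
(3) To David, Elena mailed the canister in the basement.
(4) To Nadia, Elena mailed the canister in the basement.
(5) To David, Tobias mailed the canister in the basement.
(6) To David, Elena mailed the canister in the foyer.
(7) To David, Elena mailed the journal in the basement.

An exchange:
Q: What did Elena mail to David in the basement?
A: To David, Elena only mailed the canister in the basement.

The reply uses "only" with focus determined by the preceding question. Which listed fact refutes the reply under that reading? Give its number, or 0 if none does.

7

The question "What did ...?" targets the thing, so in the reply the focus falls on "the canister".
"Only" then excludes alternative things while the background — same agent, recipient, setting (Elena / David / in the basement) — is held fixed.
Fact (7) keeps same agent, recipient, setting (Elena / David / in the basement) but has thing = the journal; that refutes the reply.
(Fact (6) would refute a reading with focus on the setting — but that is not what the question asks.)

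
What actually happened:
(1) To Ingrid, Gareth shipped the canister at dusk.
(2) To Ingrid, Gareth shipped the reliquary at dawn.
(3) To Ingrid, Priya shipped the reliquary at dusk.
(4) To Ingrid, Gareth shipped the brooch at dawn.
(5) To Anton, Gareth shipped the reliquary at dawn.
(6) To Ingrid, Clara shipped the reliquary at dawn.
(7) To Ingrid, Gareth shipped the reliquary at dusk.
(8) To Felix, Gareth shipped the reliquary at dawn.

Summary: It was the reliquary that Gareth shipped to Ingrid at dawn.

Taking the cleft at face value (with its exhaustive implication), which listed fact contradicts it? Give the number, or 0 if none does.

The cleft puts "the reliquary" in focus and presupposes the open proposition with same agent, recipient, setting (Gareth / Ingrid / at dawn).
Exhaustivity: the reliquary is the only thing satisfying that background.
But fact (4) also has same agent, recipient, setting (Gareth / Ingrid / at dawn), with thing = the brooch — so the exhaustive reading fails.

4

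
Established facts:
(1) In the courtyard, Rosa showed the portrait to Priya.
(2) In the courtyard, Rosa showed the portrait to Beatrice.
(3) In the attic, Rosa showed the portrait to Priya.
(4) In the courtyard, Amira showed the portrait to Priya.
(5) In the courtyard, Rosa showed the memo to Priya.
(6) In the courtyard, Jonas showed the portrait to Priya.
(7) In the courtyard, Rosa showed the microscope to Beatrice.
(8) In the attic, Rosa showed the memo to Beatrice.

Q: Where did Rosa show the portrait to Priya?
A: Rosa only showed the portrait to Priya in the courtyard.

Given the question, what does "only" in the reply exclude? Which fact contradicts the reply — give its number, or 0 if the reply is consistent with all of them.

The question "Where did ...?" targets the setting, so in the reply the focus falls on "in the courtyard".
"Only" then excludes alternative settings while the background — same agent, thing, recipient (Rosa / the portrait / Priya) — is held fixed.
Fact (3) shares the background with a different setting (in the attic) — counterexample.
(Fact (5) would refute a reading with focus on the thing — but that is not what the question asks.)

3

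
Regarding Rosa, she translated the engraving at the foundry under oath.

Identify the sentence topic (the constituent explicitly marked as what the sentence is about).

Rosa

The construction explicitly marks "Rosa" as what the sentence is about — the topic.
The remainder of the clause is the comment (what is said about the topic).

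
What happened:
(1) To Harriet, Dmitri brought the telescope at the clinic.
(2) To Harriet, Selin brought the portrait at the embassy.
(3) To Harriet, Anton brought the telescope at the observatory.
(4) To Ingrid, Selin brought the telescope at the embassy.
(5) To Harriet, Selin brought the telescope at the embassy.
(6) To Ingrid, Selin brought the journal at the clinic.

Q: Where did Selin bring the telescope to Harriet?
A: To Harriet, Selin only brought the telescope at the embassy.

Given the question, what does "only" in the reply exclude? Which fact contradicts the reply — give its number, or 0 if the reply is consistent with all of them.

The question "Where did ...?" targets the setting, so in the reply the focus falls on "at the embassy".
So "only" ranges over settings; the rest (Selin as agent and the telescope as thing and Harriet as recipient) is presupposed.
No fact keeps Selin as agent and the telescope as thing and Harriet as recipient while changing the setting; every other fact differs on something backgrounded. The reply stands.
(Fact (2) would refute a reading with focus on the thing — but that is not what the question asks.)

0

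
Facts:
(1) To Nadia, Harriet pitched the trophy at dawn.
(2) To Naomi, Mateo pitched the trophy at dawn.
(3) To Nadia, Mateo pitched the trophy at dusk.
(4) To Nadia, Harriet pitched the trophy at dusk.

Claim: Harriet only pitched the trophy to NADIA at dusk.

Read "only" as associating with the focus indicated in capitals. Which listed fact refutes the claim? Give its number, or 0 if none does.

0

Focus (in capitals) is "Nadia" — the recipient. "Only" excludes alternative recipients while holding fixed same agent, thing, setting (Harriet / the trophy / at dusk).
No fact matches same agent, thing, setting (Harriet / the trophy / at dusk) with a different recipient — every other fact differs on at least one backgrounded slot. So no fact refutes it.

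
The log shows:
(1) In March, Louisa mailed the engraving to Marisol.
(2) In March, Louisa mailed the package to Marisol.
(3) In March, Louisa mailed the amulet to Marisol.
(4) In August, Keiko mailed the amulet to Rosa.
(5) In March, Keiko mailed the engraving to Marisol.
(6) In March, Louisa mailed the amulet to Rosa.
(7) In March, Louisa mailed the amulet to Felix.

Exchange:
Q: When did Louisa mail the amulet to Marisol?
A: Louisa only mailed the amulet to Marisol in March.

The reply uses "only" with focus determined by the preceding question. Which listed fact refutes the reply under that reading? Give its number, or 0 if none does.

0

Answering "When did ...?" puts focus on the setting — here, "in March".
"Only" then excludes alternative settings while the background — same agent, thing, recipient (Louisa / the amulet / Marisol) — is held fixed.
No listed fact shares that background with another setting. Nothing contradicts the reply.
(Fact (6) would refute a reading with focus on the recipient — but that is not what the question asks.)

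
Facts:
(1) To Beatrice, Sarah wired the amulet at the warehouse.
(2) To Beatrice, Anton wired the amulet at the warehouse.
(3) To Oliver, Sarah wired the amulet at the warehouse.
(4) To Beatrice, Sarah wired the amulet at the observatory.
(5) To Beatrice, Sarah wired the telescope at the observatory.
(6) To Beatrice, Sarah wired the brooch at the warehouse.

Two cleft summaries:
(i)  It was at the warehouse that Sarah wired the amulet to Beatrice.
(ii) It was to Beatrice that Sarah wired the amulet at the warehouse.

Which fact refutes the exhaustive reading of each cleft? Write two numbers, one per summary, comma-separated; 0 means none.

4, 3

Summary (i) focuses "at the warehouse" (the setting); background agent = Sarah, thing = the amulet, recipient = Beatrice. Fact (4) matches that background with setting = at the observatory — refutes (i).
Summary (ii) focuses "Beatrice" (the recipient); background agent = Sarah, thing = the amulet, setting = at the warehouse. Fact (3) matches that background with recipient = Oliver — refutes (ii).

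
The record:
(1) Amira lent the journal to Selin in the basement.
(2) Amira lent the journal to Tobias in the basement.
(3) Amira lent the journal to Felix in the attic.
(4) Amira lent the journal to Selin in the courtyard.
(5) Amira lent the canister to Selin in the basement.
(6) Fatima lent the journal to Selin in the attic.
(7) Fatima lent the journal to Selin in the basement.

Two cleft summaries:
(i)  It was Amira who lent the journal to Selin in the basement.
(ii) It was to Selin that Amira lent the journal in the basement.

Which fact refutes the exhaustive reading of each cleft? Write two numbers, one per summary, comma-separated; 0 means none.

Summary (i) focuses "Amira" (the agent); background same thing, recipient, setting (the journal / Selin / in the basement). Fact (7) matches that background with agent = Fatima — refutes (i).
Summary (ii) focuses "Selin" (the recipient); background same agent, thing, setting (Amira / the journal / in the basement). Fact (2) matches that background with recipient = Tobias — refutes (ii).

7, 2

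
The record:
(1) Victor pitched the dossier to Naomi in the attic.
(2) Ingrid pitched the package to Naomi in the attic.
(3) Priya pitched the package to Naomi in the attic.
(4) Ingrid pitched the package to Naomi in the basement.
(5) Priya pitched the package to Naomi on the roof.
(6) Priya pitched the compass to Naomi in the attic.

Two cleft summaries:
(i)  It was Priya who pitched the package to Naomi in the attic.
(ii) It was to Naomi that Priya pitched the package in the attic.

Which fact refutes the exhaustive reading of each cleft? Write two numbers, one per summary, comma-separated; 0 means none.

(i): focus "Priya". Looking for same thing, recipient, setting (the package / Naomi / in the attic) with some other agent — fact (2) has Ingrid there. Refuted.
(ii): focus "Naomi". No fact shares same agent, thing, setting (Priya / the package / in the attic) with a different recipient. 0.

2, 0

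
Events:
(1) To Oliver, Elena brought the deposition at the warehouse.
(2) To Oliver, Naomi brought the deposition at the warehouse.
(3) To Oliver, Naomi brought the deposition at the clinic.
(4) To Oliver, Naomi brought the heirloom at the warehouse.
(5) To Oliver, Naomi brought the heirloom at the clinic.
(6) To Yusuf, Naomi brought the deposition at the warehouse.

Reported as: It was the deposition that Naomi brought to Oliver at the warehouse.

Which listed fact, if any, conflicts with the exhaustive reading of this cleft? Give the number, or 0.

4

Focus of the cleft: "the deposition" (the thing). Presupposed background: same agent, recipient, setting (Naomi / Oliver / at the warehouse).
Exhaustivity: the deposition is the only thing satisfying that background.
Fact (4) shares the background but with thing = the heirloom; exhaustivity is violated.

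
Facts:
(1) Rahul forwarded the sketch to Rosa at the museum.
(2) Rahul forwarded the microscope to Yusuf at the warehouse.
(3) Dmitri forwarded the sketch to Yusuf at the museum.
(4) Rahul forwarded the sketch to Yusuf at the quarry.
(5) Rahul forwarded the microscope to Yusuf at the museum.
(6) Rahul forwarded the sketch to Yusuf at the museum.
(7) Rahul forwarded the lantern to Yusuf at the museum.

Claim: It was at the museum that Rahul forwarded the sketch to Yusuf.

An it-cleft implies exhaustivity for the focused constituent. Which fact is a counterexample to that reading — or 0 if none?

4

Focus of the cleft: "at the museum" (the setting). Presupposed background: agent = Rahul, thing = the sketch, recipient = Yusuf.
The exhaustive reading says no other setting fits that background.
But fact (4) also has agent = Rahul, thing = the sketch, recipient = Yusuf, with setting = at the quarry — so the exhaustive reading fails.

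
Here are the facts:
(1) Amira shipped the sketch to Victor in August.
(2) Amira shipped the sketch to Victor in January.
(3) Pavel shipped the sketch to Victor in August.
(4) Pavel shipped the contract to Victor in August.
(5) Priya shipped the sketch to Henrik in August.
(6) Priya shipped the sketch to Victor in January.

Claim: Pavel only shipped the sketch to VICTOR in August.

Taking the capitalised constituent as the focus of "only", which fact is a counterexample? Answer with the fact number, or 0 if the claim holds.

0

The capitals mark "Victor" as focus. So "only" rules out other recipients, with the rest (agent = Pavel, thing = the sketch, setting = in August) as background.
No fact matches agent = Pavel, thing = the sketch, setting = in August with a different recipient — every other fact differs on at least one backgrounded slot. So no fact refutes it.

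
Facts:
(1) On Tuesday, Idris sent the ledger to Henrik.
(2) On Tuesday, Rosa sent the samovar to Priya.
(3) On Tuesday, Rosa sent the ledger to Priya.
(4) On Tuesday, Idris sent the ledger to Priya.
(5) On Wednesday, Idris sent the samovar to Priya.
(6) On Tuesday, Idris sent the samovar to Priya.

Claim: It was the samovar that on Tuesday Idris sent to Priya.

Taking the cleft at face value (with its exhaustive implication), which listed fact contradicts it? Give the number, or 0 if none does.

Focus of the cleft: "the samovar" (the thing). Presupposed background: Idris as agent and Priya as recipient and on Tuesday as setting.
The exhaustive reading says no other thing fits that background.
Fact (4) shares the background but with thing = the ledger; exhaustivity is violated.

4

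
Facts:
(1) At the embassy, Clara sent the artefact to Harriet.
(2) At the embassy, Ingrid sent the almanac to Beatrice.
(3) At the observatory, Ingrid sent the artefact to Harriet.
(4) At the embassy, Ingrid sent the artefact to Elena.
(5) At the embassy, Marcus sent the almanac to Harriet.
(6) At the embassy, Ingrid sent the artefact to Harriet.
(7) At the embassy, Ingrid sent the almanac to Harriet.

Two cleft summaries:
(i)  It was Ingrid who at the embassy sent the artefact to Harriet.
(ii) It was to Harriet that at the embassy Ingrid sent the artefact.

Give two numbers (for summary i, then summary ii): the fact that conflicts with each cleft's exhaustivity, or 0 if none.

1, 4

(i): focus "Ingrid". Looking for thing = the artefact, recipient = Harriet, setting = at the embassy with some other agent — fact (1) has Clara there. Refuted.
(ii): focus "Harriet". Looking for agent = Ingrid, thing = the artefact, setting = at the embassy with some other recipient — fact (4) has Elena there. Refuted.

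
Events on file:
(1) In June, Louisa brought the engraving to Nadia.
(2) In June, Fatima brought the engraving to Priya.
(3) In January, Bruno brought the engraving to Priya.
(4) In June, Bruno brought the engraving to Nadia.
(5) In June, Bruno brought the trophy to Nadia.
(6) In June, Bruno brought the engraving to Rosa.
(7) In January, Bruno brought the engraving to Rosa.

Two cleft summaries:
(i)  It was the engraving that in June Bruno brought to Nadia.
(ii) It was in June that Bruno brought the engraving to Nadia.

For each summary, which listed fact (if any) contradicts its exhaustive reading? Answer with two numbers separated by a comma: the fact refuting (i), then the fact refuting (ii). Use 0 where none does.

Summary (i) focuses "the engraving" (the thing); background same agent, recipient, setting (Bruno / Nadia / in June). Fact (5) matches that background with thing = the trophy — refutes (i).
Summary (ii) focuses "in June" (the setting); background same agent, thing, recipient (Bruno / the engraving / Nadia). No fact matches that background with a different setting, so 0.

5, 0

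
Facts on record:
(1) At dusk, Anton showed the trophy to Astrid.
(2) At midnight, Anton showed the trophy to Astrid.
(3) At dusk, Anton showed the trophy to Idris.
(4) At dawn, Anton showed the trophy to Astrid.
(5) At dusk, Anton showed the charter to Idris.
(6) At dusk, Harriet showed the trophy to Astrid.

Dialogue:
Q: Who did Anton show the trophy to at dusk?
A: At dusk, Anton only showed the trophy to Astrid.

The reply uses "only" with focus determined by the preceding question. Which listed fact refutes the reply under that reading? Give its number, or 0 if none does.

Answering "Who did ... to ...?" puts focus on the recipient — here, "Astrid".
"Only" then excludes alternative recipients while the background — agent = Anton, thing = the trophy, setting = at dusk — is held fixed.
Fact (3) keeps agent = Anton, thing = the trophy, setting = at dusk but has recipient = Idris; that refutes the reply.
(Fact (2) would refute a reading with focus on the setting — but that is not what the question asks.)

3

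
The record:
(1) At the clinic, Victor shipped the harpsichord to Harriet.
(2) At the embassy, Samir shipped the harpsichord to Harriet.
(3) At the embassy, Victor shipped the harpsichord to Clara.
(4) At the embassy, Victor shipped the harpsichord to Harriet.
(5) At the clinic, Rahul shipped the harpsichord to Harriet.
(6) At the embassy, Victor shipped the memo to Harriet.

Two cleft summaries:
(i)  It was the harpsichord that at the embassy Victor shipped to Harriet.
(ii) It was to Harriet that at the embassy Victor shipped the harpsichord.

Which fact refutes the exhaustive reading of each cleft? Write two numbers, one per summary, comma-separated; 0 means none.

6, 3

Summary (i) focuses "the harpsichord" (the thing); background same agent, recipient, setting (Victor / Harriet / at the embassy). Fact (6) matches that background with thing = the memo — refutes (i).
Summary (ii) focuses "Harriet" (the recipient); background same agent, thing, setting (Victor / the harpsichord / at the embassy). Fact (3) matches that background with recipient = Clara — refutes (ii).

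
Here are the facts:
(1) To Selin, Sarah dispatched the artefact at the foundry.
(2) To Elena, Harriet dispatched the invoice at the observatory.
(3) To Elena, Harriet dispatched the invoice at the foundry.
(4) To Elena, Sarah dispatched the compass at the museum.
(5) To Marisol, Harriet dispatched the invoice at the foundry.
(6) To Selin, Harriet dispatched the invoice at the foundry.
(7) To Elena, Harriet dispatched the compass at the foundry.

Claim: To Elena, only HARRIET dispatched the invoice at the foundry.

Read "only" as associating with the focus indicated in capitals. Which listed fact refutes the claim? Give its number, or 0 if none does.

The capitals mark "Harriet" as focus. So "only" rules out other agents, with the rest (thing = the invoice, recipient = Elena, setting = at the foundry) as background.
No fact matches thing = the invoice, recipient = Elena, setting = at the foundry with a different agent — every other fact differs on at least one backgrounded slot. So no fact refutes it.

0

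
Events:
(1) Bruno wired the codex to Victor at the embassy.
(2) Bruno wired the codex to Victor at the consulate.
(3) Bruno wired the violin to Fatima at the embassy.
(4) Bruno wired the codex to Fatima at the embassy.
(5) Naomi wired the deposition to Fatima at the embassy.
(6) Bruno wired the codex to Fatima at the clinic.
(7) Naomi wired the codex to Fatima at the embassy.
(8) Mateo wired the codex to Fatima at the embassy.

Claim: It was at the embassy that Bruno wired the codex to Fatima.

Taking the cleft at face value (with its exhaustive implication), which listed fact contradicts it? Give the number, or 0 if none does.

6

The cleft puts "at the embassy" in focus and presupposes the open proposition with agent = Bruno, thing = the codex, recipient = Fatima.
The exhaustive reading says no other setting fits that background.
Fact (6) shares the background but with setting = at the clinic; exhaustivity is violated.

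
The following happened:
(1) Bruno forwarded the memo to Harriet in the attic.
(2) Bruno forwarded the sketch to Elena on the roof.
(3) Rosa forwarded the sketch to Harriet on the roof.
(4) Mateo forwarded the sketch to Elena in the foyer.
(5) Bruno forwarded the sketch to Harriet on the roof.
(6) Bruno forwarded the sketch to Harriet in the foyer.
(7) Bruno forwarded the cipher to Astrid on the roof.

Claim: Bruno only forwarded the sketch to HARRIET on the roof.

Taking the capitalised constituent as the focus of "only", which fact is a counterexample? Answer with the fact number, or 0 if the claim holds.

2

The capitals mark "Harriet" as focus. So "only" rules out other recipients, with the rest (agent = Bruno, thing = the sketch, setting = on the roof) as background.
Fact (2) shares the background but differs in recipient (Elena) — a counterexample.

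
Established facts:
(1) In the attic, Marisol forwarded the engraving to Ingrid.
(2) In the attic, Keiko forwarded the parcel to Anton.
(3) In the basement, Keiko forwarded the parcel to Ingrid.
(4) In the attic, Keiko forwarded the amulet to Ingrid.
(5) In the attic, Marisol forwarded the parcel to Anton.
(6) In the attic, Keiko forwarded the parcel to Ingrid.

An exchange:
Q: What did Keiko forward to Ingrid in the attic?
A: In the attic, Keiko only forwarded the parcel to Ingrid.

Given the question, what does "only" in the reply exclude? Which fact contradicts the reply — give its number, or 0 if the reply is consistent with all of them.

4

The question "What did ...?" targets the thing, so in the reply the focus falls on "the parcel".
"Only" then excludes alternative things while the background — Keiko as agent and Ingrid as recipient and in the attic as setting — is held fixed.
Fact (4) shares the background with a different thing (the amulet) — counterexample.
(Fact (3) would refute a reading with focus on the setting — but that is not what the question asks.)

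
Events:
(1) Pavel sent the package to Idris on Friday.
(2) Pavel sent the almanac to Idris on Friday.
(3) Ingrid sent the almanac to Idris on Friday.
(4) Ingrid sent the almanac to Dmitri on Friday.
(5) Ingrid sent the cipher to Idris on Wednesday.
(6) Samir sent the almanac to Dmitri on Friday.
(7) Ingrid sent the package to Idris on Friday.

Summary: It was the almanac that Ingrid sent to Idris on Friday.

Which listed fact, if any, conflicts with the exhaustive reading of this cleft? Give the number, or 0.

7

The cleft puts "the almanac" in focus and presupposes the open proposition with same agent, recipient, setting (Ingrid / Idris / on Friday).
Exhaustivity: the almanac is the only thing satisfying that background.
Fact (7) shares the background but with thing = the package; exhaustivity is violated.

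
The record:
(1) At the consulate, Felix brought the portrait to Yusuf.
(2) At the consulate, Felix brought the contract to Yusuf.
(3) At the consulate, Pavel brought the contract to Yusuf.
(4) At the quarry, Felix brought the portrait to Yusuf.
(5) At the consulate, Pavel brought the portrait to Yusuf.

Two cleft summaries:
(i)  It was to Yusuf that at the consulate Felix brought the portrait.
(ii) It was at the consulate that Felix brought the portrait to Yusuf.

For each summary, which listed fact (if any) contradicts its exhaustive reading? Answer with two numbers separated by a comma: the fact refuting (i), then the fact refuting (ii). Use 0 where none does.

(i): focus "Yusuf". No fact shares same agent, thing, setting (Felix / the portrait / at the consulate) with a different recipient. 0.
(ii): focus "at the consulate". Looking for same agent, thing, recipient (Felix / the portrait / Yusuf) with some other setting — fact (4) has at the quarry there. Refuted.

0, 4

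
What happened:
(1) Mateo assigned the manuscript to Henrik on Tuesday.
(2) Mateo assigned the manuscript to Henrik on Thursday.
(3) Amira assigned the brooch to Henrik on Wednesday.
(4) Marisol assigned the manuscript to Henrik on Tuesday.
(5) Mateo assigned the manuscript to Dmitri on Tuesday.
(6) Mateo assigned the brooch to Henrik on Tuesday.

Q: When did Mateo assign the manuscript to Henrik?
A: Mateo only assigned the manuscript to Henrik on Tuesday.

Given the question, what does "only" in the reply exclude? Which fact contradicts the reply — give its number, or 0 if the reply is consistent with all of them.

The question "When did ...?" targets the setting, so in the reply the focus falls on "on Tuesday".
So "only" ranges over settings; the rest (Mateo as agent and the manuscript as thing and Henrik as recipient) is presupposed.
Fact (2) keeps Mateo as agent and the manuscript as thing and Henrik as recipient but has setting = on Thursday; that refutes the reply.
(Fact (5) would refute a reading with focus on the recipient — but that is not what the question asks.)

2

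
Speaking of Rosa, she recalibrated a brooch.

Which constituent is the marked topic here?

The construction explicitly marks "Rosa" as what the sentence is about — the topic.
The remainder of the clause is the comment (what is said about the topic).

Rosa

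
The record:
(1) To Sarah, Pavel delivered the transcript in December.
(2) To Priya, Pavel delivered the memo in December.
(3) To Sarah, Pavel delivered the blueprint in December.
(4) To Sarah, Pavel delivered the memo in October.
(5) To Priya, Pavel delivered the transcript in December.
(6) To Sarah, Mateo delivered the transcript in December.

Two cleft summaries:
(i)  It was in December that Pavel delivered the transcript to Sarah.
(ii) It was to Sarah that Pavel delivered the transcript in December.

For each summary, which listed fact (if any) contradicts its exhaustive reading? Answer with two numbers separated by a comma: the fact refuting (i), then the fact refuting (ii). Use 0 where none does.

Summary (i) focuses "in December" (the setting); background Pavel as agent and the transcript as thing and Sarah as recipient. No fact matches that background with a different setting, so 0.
Summary (ii) focuses "Sarah" (the recipient); background Pavel as agent and the transcript as thing and in December as setting. Fact (5) matches that background with recipient = Priya — refutes (ii).

0, 5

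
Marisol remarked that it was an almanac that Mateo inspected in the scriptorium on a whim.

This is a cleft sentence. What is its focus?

an almanac

In an it-cleft "It was X that/who ...", the clefted constituent X is the focus; the that/who-clause expresses the presupposed open proposition.
Here the focus is "an almanac". The backgrounded (presupposed) material includes "Mateo", "in the scriptorium" and "on a whim".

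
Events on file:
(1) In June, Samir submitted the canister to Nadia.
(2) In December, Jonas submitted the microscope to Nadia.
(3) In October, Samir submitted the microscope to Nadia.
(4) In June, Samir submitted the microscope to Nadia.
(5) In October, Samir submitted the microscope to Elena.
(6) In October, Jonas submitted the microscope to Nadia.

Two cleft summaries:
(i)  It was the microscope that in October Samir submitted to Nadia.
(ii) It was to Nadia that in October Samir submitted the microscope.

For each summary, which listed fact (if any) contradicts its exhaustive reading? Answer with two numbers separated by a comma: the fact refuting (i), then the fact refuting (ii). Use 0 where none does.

Summary (i) focuses "the microscope" (the thing); background agent = Samir, recipient = Nadia, setting = in October. No fact matches that background with a different thing, so 0.
Summary (ii) focuses "Nadia" (the recipient); background agent = Samir, thing = the microscope, setting = in October. Fact (5) matches that background with recipient = Elena — refutes (ii).

0, 5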